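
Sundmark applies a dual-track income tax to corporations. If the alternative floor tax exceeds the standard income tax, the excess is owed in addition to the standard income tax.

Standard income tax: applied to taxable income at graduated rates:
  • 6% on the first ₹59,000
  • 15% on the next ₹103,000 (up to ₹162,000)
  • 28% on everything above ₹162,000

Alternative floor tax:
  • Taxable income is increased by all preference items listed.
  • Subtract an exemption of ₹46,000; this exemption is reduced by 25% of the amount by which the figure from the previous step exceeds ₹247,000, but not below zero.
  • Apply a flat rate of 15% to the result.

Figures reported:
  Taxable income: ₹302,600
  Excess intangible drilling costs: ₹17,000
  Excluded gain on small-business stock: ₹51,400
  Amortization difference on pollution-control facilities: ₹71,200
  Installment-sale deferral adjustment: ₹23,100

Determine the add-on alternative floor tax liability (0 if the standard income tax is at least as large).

Standard income tax:
  ₹59,000 × 6% = ₹3,540
  ₹103,000 × 15% = ₹15,450
  ₹140,600 × 28% = ₹39,368
  → ₹58,358

Alternative floor tax:
  Adjusted income: ₹302,600 + ₹17,000 + ₹51,400 + ₹71,200 + ₹23,100 = ₹465,300
  Exemption: 25% × (₹465,300 − ₹247,000) = ₹54,575 ≥ ₹46,000, so the exemption is fully phased out
  Base: ₹465,300 − ₹0 = ₹465,300
  ₹465,300 × 15% = ₹69,795

Excess of alternative floor tax over standard income tax: ₹69,795 − ₹58,358 = ₹11,437.

₹11,437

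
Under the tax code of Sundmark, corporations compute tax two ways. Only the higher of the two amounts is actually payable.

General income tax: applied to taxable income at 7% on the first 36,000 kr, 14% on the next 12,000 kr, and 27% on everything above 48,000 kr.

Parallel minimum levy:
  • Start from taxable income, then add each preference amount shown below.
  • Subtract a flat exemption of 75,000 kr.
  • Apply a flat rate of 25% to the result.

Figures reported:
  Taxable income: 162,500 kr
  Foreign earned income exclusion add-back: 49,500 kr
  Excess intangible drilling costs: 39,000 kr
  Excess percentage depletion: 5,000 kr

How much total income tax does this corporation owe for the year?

45,250 kr

Parallel minimum levy:
  Adjusted income: 162,500 kr + 49,500 kr + 39,000 kr + 5,000 kr = 256,000 kr
  Less exemption 75,000 kr → base 181,000 kr
  181,000 kr × 25% = 45,250 kr

General income tax:
  36,000 kr × 7% = 2,520 kr
  12,000 kr × 14% = 1,680 kr
  114,500 kr × 27% = 30,915 kr
  → 35,115 kr

45,250 kr > 35,115 kr, so the parallel minimum levy is the binding amount.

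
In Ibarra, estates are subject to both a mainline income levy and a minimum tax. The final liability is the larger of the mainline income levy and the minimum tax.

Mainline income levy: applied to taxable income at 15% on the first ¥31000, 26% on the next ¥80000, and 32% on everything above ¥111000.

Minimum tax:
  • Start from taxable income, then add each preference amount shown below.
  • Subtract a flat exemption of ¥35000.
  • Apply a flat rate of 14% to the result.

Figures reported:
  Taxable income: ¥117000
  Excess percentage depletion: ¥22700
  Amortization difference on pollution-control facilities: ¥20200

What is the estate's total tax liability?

Mainline income levy:
  ¥31000 × 15% = ¥4650
  ¥80000 × 26% = ¥20800
  ¥6000 × 32% = ¥1920
  → ¥27370

Minimum tax:
  Adjusted income: ¥117000 + ¥22700 + ¥20200 = ¥159900
  Less exemption ¥35000 → base ¥124900
  ¥124900 × 14% = ¥17486

¥27370 > ¥17486, so the mainline income levy governs.

¥27370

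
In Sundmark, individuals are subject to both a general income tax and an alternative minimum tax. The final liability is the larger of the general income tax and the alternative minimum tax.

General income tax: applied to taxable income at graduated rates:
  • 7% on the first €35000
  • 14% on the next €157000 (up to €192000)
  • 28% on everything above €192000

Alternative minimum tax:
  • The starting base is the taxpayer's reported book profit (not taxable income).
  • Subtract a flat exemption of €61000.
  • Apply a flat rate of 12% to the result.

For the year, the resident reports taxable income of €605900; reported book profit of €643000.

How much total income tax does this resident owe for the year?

General income tax:
  €35000 × 7% = €2450
  €157000 × 14% = €21980
  €413900 × 28% = €115892
  → €140322

Alternative minimum tax:
  Base (reported book profit): €643000
  Less exemption €61000 → base €582000
  €582000 × 12% = €69840

€140322 > €69840, so the general income tax governs.

€140322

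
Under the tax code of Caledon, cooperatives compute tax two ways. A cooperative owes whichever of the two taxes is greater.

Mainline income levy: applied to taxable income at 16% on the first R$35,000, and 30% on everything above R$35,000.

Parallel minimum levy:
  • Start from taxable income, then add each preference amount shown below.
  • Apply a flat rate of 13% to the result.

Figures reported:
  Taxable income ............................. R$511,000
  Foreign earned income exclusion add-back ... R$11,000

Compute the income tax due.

R$148,400

Mainline income levy:
  R$35,000 × 16% = R$5,600
  R$476,000 × 30% = R$142,800
  → R$148,400

Parallel minimum levy:
  Adjusted income: R$511,000 + R$11,000 = R$522,000
  R$522,000 × 13% = R$67,860

R$148,400 > R$67,860, so the mainline income levy governs.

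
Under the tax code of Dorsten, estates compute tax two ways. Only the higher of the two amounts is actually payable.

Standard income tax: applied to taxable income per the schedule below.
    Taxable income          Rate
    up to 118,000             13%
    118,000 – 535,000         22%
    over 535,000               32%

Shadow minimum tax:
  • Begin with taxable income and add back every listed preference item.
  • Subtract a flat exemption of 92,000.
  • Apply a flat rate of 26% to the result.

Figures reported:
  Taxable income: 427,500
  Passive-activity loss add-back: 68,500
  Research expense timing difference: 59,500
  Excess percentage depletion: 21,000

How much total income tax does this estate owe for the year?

Standard income tax:
  118,000 × 13% = 15,340
  309,500 × 22% = 68,090
  → 83,430

Shadow minimum tax:
  Adjusted income: 427,500 + 68,500 + 59,500 + 21,000 = 576,500
  Less exemption 92,000 → base 484,500
  484,500 × 26% = 125,970

125,970 > 83,430, so the shadow minimum tax is the binding amount.

125,970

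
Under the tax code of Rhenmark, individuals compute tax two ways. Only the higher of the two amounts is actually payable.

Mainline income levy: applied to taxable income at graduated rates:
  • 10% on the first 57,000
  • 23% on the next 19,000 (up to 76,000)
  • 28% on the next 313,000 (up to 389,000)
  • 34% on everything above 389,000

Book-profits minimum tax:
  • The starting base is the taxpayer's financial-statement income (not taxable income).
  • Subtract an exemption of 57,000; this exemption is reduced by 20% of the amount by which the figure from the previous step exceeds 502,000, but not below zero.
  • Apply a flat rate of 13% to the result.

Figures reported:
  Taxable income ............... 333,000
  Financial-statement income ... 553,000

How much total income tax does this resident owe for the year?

Mainline income levy:
  57,000 × 10% = 5,700
  19,000 × 23% = 4,370
  257,000 × 28% = 71,960
  → 82,030

Book-profits minimum tax:
  Base (financial-statement income): 553,000
  Exemption: 57,000 − 20% × (553,000 − 502,000) = 57,000 − 10,200 = 46,800
  Base: 553,000 − 46,800 = 506,200
  506,200 × 13% = 65,806

82,030 > 65,806, so the mainline income levy governs.

82,030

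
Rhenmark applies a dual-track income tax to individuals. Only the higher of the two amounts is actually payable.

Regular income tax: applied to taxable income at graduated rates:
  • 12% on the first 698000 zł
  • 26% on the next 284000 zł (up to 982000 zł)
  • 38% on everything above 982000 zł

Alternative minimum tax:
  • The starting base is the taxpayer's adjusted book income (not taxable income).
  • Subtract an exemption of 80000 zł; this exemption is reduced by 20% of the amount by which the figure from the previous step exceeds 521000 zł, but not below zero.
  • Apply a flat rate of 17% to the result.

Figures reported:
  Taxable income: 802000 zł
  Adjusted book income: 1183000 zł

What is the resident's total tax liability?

Alternative minimum tax:
  Base (adjusted book income): 1183000 zł
  Exemption: 20% × (1183000 zł − 521000 zł) = 132400 zł ≥ 80000 zł, so the exemption is fully phased out
  Base: 1183000 zł − 0 zł = 1183000 zł
  1183000 zł × 17% = 201110 zł

Regular income tax:
  698000 zł × 12% = 83760 zł
  104000 zł × 26% = 27040 zł
  → 110800 zł

201110 zł > 110800 zł, so the alternative minimum tax is the binding amount.

201110 zł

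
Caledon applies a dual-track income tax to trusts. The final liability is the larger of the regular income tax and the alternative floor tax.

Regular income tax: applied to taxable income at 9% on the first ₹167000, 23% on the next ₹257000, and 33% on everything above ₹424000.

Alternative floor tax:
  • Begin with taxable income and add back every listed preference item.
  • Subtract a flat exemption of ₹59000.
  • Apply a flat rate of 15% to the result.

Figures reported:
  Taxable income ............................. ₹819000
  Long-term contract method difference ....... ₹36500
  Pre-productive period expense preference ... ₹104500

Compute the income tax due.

₹204490

Regular income tax:
  ₹167000 × 9% = ₹15030
  ₹257000 × 23% = ₹59110
  ₹395000 × 33% = ₹130350
  → ₹204490

Alternative floor tax:
  Adjusted income: ₹819000 + ₹36500 + ₹104500 = ₹960000
  Less exemption ₹59000 → base ₹901000
  ₹901000 × 15% = ₹135150

₹204490 > ₹135150, so the regular income tax governs.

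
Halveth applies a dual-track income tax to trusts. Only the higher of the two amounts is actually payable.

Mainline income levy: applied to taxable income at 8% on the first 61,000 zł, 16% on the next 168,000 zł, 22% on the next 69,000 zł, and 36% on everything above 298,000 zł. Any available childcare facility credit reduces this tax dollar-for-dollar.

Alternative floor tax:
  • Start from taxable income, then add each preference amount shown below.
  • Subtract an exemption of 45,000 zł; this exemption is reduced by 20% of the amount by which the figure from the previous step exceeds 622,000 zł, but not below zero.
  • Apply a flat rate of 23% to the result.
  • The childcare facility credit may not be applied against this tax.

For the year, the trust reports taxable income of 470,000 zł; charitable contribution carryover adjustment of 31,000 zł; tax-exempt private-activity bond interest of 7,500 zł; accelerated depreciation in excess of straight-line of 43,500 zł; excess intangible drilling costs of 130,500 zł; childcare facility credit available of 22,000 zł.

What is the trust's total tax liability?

149,408 zł

Alternative floor tax:
  Adjusted income: 470,000 zł + 31,000 zł + 7,500 zł + 43,500 zł + 130,500 zł = 682,500 zł
  Exemption: 45,000 zł − 20% × (682,500 zł − 622,000 zł) = 45,000 zł − 12,100 zł = 32,900 zł
  Base: 682,500 zł − 32,900 zł = 649,600 zł
  649,600 zł × 23% = 149,408 zł

Mainline income levy:
  61,000 zł × 8% = 4,880 zł
  168,000 zł × 16% = 26,880 zł
  69,000 zł × 22% = 15,180 zł
  172,000 zł × 36% = 61,920 zł
  → 108,860 zł
  Less childcare facility credit 22,000 zł → 86,860 zł

149,408 zł > 86,860 zł, so the alternative floor tax is the binding amount.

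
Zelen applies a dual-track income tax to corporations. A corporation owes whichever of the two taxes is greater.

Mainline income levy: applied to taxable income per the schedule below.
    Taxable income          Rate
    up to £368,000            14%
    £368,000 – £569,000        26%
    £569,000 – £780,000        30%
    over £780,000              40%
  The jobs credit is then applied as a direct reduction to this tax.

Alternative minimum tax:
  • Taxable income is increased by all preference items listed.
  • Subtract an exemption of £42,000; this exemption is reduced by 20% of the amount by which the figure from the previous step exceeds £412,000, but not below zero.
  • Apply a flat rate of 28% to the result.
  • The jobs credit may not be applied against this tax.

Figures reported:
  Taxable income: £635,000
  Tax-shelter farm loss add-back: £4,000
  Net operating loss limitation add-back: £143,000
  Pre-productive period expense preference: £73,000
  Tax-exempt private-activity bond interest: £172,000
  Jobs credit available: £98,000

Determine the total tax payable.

Mainline income levy:
  £368,000 × 14% = £51,520
  £201,000 × 26% = £52,260
  £66,000 × 30% = £19,800
  → £123,580
  Less jobs credit £98,000 → £25,580

Alternative minimum tax:
  Adjusted income: £635,000 + £4,000 + £143,000 + £73,000 + £172,000 = £1,027,000
  Exemption: 20% × (£1,027,000 − £412,000) = £123,000 ≥ £42,000, so the exemption is fully phased out
  Base: £1,027,000 − £0 = £1,027,000
  £1,027,000 × 28% = £287,560

£287,560 > £25,580, so the alternative minimum tax is the binding amount.

£287,560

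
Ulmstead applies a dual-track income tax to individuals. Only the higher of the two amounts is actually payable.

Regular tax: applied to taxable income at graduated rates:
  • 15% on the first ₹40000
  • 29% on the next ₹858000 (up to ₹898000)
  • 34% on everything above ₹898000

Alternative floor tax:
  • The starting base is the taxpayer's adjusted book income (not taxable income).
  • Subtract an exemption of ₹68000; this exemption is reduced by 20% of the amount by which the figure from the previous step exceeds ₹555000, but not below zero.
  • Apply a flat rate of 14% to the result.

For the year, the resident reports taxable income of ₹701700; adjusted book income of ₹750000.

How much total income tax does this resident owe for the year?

Alternative floor tax:
  Base (adjusted book income): ₹750000
  Exemption: ₹68000 − 20% × (₹750000 − ₹555000) = ₹68000 − ₹39000 = ₹29000
  Base: ₹750000 − ₹29000 = ₹721000
  ₹721000 × 14% = ₹100940

Regular tax:
  ₹40000 × 15% = ₹6000
  ₹661700 × 29% = ₹191893
  → ₹197893

₹197893 > ₹100940, so the regular tax governs.

₹197893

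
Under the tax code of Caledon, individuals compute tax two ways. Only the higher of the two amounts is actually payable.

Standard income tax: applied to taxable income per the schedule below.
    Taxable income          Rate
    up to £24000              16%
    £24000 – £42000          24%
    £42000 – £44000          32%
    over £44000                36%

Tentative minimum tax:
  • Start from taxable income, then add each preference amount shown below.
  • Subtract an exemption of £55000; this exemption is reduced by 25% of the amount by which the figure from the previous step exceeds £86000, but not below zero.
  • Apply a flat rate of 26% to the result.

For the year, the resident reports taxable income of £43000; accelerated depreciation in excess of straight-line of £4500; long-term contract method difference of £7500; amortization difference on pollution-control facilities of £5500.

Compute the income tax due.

Standard income tax:
  £24000 × 16% = £3840
  £18000 × 24% = £4320
  £1000 × 32% = £320
  → £8480

Tentative minimum tax:
  Adjusted income: £43000 + £4500 + £7500 + £5500 = £60500
  Exemption: £60500 ≤ £86000, so full £55000 applies
  Base: £60500 − £55000 = £5500
  £5500 × 26% = £1430

£8480 > £1430, so the standard income tax governs.

£8480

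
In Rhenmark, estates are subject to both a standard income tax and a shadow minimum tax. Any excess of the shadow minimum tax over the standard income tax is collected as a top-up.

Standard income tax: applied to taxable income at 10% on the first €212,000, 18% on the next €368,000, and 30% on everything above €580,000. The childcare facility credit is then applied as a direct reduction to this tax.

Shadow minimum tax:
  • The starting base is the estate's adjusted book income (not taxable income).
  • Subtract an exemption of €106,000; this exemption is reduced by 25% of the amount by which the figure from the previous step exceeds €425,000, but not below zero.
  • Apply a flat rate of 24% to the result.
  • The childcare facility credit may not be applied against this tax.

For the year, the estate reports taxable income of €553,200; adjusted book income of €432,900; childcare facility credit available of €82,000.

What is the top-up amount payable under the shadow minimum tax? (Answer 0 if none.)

Shadow minimum tax:
  Base (adjusted book income): €432,900
  Exemption: €106,000 − 25% × (€432,900 − €425,000) = €106,000 − €1,975 = €104,025
  Base: €432,900 − €104,025 = €328,875
  €328,875 × 24% = €78,930

Standard income tax:
  €212,000 × 10% = €21,200
  €341,200 × 18% = €61,416
  → €82,616
  Less childcare facility credit €82,000 → €616

Excess of shadow minimum tax over standard income tax: €78,930 − €616 = €78,314.

€78,314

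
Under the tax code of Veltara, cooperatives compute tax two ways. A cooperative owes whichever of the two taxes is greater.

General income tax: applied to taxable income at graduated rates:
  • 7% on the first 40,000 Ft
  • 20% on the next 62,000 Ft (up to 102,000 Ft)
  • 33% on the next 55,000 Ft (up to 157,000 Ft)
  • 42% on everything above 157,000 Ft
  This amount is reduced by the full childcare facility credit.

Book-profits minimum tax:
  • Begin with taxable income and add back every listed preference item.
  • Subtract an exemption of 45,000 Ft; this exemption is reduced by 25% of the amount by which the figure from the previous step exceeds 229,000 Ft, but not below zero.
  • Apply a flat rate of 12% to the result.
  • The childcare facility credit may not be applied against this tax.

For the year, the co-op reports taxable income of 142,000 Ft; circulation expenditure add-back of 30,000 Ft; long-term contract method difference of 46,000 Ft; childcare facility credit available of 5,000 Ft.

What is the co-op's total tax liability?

23,400 Ft

Book-profits minimum tax:
  Adjusted income: 142,000 Ft + 30,000 Ft + 46,000 Ft = 218,000 Ft
  Exemption: 218,000 Ft ≤ 229,000 Ft, so full 45,000 Ft applies
  Base: 218,000 Ft − 45,000 Ft = 173,000 Ft
  173,000 Ft × 12% = 20,760 Ft

General income tax:
  40,000 Ft × 7% = 2,800 Ft
  62,000 Ft × 20% = 12,400 Ft
  40,000 Ft × 33% = 13,200 Ft
  → 28,400 Ft
  Less childcare facility credit 5,000 Ft → 23,400 Ft

23,400 Ft > 20,760 Ft, so the general income tax governs.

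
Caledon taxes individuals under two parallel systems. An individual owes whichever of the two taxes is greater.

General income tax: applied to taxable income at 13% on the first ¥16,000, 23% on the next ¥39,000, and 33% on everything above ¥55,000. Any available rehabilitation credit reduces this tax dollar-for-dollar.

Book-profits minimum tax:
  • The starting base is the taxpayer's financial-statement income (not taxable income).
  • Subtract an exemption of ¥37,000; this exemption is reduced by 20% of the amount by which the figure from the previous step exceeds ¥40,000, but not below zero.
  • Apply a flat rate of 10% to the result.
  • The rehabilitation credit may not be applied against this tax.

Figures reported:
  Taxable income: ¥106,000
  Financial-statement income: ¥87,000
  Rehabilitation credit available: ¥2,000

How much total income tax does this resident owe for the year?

¥25,880

Book-profits minimum tax:
  Base (financial-statement income): ¥87,000
  Exemption: ¥37,000 − 20% × (¥87,000 − ¥40,000) = ¥37,000 − ¥9,400 = ¥27,600
  Base: ¥87,000 − ¥27,600 = ¥59,400
  ¥59,400 × 10% = ¥5,940

General income tax:
  ¥16,000 × 13% = ¥2,080
  ¥39,000 × 23% = ¥8,970
  ¥51,000 × 33% = ¥16,830
  → ¥27,880
  Less rehabilitation credit ¥2,000 → ¥25,880

¥25,880 > ¥5,940, so the general income tax governs.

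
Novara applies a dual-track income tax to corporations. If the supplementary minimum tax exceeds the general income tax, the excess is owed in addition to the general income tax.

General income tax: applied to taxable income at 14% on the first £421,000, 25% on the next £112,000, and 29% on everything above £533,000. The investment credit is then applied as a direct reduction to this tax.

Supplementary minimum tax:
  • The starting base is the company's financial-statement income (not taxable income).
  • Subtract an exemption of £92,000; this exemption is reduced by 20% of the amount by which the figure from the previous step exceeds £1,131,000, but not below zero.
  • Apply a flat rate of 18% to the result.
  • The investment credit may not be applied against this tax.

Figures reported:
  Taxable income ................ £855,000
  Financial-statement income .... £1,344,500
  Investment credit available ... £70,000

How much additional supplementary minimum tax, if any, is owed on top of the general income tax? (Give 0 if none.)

£122,816

General income tax:
  £421,000 × 14% = £58,940
  £112,000 × 25% = £28,000
  £322,000 × 29% = £93,380
  → £180,320
  Less investment credit £70,000 → £110,320

Supplementary minimum tax:
  Base (financial-statement income): £1,344,500
  Exemption: £92,000 − 20% × (£1,344,500 − £1,131,000) = £92,000 − £42,700 = £49,300
  Base: £1,344,500 − £49,300 = £1,295,200
  £1,295,200 × 18% = £233,136

Excess of supplementary minimum tax over general income tax: £233,136 − £110,320 = £122,816.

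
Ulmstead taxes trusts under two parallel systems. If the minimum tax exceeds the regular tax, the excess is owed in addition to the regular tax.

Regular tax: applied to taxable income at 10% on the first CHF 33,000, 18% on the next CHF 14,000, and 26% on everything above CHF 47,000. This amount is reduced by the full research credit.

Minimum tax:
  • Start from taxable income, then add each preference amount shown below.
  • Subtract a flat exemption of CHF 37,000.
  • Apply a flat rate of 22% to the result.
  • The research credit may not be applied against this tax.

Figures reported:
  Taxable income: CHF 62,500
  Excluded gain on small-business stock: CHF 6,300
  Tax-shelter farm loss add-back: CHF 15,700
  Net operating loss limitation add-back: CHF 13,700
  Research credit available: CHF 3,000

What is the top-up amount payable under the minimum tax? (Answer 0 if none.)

CHF 6,614

Minimum tax:
  Adjusted income: CHF 62,500 + CHF 6,300 + CHF 15,700 + CHF 13,700 = CHF 98,200
  Less exemption CHF 37,000 → base CHF 61,200
  CHF 61,200 × 22% = CHF 13,464

Regular tax:
  CHF 33,000 × 10% = CHF 3,300
  CHF 14,000 × 18% = CHF 2,520
  CHF 15,500 × 26% = CHF 4,030
  → CHF 9,850
  Less research credit CHF 3,000 → CHF 6,850

Excess of minimum tax over regular tax: CHF 13,464 − CHF 6,850 = CHF 6,614.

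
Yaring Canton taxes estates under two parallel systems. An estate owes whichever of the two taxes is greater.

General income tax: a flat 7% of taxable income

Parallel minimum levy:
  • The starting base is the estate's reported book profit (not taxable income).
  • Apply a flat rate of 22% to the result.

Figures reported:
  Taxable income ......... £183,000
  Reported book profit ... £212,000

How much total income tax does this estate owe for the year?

£46,640

Parallel minimum levy:
  Base (reported book profit): £212,000
  £212,000 × 22% = £46,640

General income tax:
  £183,000 × 7% = £12,810

£46,640 > £12,810, so the parallel minimum levy is the binding amount.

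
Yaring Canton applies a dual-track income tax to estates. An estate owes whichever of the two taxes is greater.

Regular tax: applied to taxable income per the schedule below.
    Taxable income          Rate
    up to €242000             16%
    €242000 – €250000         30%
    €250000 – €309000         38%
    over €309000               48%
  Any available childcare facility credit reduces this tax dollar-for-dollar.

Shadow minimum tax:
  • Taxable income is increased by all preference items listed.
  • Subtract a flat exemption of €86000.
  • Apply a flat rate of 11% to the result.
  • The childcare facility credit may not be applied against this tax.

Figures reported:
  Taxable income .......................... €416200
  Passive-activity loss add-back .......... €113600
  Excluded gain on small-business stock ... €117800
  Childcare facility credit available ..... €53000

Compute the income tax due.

Regular tax:
  €242000 × 16% = €38720
  €8000 × 30% = €2400
  €59000 × 38% = €22420
  €107200 × 48% = €51456
  → €114996
  Less childcare facility credit €53000 → €61996

Shadow minimum tax:
  Adjusted income: €416200 + €113600 + €117800 = €647600
  Less exemption €86000 → base €561600
  €561600 × 11% = €61776

€61996 > €61776, so the regular tax governs.

€61996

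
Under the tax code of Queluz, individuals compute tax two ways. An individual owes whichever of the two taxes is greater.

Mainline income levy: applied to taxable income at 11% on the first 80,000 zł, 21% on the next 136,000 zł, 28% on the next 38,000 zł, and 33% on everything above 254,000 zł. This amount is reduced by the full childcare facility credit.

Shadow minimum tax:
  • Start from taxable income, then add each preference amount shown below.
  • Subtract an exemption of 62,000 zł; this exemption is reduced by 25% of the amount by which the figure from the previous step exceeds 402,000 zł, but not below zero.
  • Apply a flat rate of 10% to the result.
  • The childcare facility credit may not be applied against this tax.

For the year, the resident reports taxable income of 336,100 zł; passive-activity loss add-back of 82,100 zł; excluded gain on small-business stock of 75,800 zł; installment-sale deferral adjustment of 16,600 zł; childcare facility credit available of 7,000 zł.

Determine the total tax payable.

68,093 zł

Mainline income levy:
  80,000 zł × 11% = 8,800 zł
  136,000 zł × 21% = 28,560 zł
  38,000 zł × 28% = 10,640 zł
  82,100 zł × 33% = 27,093 zł
  → 75,093 zł
  Less childcare facility credit 7,000 zł → 68,093 zł

Shadow minimum tax:
  Adjusted income: 336,100 zł + 82,100 zł + 75,800 zł + 16,600 zł = 510,600 zł
  Exemption: 62,000 zł − 25% × (510,600 zł − 402,000 zł) = 62,000 zł − 27,150 zł = 34,850 zł
  Base: 510,600 zł − 34,850 zł = 475,750 zł
  475,750 zł × 10% = 47,575 zł

68,093 zł > 47,575 zł, so the mainline income levy governs.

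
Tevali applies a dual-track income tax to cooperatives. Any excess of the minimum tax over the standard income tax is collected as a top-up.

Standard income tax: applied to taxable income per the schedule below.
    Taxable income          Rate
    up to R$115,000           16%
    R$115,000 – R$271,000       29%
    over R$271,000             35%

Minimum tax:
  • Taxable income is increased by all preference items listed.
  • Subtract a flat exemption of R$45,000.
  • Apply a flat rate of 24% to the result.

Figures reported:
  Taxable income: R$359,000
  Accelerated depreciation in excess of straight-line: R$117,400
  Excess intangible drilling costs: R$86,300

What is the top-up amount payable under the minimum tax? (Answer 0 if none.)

Minimum tax:
  Adjusted income: R$359,000 + R$117,400 + R$86,300 = R$562,700
  Less exemption R$45,000 → base R$517,700
  R$517,700 × 24% = R$124,248

Standard income tax:
  R$115,000 × 16% = R$18,400
  R$156,000 × 29% = R$45,240
  R$88,000 × 35% = R$30,800
  → R$94,440

Excess of minimum tax over standard income tax: R$124,248 − R$94,440 = R$29,808.

R$29,808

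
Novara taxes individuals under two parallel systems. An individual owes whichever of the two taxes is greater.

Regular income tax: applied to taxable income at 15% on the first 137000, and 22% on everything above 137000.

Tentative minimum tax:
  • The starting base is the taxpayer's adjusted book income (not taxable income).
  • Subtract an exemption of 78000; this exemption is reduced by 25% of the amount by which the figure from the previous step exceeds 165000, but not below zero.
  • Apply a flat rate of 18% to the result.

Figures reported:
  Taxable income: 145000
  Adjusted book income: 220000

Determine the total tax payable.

Regular income tax:
  137000 × 15% = 20550
  8000 × 22% = 1760
  → 22310

Tentative minimum tax:
  Base (adjusted book income): 220000
  Exemption: 78000 − 25% × (220000 − 165000) = 78000 − 13750 = 64250
  Base: 220000 − 64250 = 155750
  155750 × 18% = 28035

28035 > 22310, so the tentative minimum tax is the binding amount.

28035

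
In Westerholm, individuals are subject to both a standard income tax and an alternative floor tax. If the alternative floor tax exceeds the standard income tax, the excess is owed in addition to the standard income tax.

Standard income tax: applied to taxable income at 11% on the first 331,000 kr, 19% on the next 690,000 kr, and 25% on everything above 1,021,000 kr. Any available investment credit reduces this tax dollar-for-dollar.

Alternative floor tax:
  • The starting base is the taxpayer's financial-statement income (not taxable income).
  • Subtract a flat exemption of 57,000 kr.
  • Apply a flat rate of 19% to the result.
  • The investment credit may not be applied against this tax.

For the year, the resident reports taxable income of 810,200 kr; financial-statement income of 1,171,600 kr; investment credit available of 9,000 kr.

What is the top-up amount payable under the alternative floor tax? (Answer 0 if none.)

93,316 kr

Standard income tax:
  331,000 kr × 11% = 36,410 kr
  479,200 kr × 19% = 91,048 kr
  → 127,458 kr
  Less investment credit 9,000 kr → 118,458 kr

Alternative floor tax:
  Base (financial-statement income): 1,171,600 kr
  Less exemption 57,000 kr → base 1,114,600 kr
  1,114,600 kr × 19% = 211,774 kr

Excess of alternative floor tax over standard income tax: 211,774 kr − 118,458 kr = 93,316 kr.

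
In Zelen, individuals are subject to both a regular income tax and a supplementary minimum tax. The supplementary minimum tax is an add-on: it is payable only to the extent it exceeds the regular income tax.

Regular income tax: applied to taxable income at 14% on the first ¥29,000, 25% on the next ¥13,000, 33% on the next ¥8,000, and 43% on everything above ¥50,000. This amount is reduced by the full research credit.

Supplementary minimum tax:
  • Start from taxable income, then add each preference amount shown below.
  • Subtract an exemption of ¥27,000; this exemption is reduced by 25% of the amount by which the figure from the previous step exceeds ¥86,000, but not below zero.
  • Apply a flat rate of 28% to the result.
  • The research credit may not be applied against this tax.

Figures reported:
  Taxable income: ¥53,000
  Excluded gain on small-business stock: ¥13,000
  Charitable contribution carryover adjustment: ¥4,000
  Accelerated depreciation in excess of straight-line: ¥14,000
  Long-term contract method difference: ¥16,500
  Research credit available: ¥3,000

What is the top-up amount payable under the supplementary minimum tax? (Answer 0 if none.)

¥13,355

Regular income tax:
  ¥29,000 × 14% = ¥4,060
  ¥13,000 × 25% = ¥3,250
  ¥8,000 × 33% = ¥2,640
  ¥3,000 × 43% = ¥1,290
  → ¥11,240
  Less research credit ¥3,000 → ¥8,240

Supplementary minimum tax:
  Adjusted income: ¥53,000 + ¥13,000 + ¥4,000 + ¥14,000 + ¥16,500 = ¥100,500
  Exemption: ¥27,000 − 25% × (¥100,500 − ¥86,000) = ¥27,000 − ¥3,625 = ¥23,375
  Base: ¥100,500 − ¥23,375 = ¥77,125
  ¥77,125 × 28% = ¥21,595

Excess of supplementary minimum tax over regular income tax: ¥21,595 − ¥8,240 = ¥13,355.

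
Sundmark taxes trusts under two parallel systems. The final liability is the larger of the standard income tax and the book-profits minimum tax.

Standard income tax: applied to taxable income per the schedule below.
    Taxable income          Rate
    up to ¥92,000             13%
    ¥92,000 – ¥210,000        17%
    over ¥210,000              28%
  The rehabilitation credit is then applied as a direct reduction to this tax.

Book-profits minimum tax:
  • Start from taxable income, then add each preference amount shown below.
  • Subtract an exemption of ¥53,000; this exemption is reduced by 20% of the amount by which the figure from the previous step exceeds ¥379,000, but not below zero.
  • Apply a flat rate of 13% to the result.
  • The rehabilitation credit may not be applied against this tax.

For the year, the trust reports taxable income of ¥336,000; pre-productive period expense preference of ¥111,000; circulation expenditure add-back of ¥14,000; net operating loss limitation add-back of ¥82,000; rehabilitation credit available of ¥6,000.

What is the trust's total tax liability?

Book-profits minimum tax:
  Adjusted income: ¥336,000 + ¥111,000 + ¥14,000 + ¥82,000 = ¥543,000
  Exemption: ¥53,000 − 20% × (¥543,000 − ¥379,000) = ¥53,000 − ¥32,800 = ¥20,200
  Base: ¥543,000 − ¥20,200 = ¥522,800
  ¥522,800 × 13% = ¥67,964

Standard income tax:
  ¥92,000 × 13% = ¥11,960
  ¥118,000 × 17% = ¥20,060
  ¥126,000 × 28% = ¥35,280
  → ¥67,300
  Less rehabilitation credit ¥6,000 → ¥61,300

¥67,964 > ¥61,300, so the book-profits minimum tax is the binding amount.

¥67,964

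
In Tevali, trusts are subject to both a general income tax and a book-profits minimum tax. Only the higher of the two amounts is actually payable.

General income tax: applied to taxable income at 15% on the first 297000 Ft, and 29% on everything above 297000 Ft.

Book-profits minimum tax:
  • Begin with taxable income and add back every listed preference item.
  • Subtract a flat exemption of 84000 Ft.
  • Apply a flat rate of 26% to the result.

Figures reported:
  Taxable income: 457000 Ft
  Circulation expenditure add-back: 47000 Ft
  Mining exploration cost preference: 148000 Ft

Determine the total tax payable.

General income tax:
  297000 Ft × 15% = 44550 Ft
  160000 Ft × 29% = 46400 Ft
  → 90950 Ft

Book-profits minimum tax:
  Adjusted income: 457000 Ft + 47000 Ft + 148000 Ft = 652000 Ft
  Less exemption 84000 Ft → base 568000 Ft
  568000 Ft × 26% = 147680 Ft

147680 Ft > 90950 Ft, so the book-profits minimum tax is the binding amount.

147680 Ft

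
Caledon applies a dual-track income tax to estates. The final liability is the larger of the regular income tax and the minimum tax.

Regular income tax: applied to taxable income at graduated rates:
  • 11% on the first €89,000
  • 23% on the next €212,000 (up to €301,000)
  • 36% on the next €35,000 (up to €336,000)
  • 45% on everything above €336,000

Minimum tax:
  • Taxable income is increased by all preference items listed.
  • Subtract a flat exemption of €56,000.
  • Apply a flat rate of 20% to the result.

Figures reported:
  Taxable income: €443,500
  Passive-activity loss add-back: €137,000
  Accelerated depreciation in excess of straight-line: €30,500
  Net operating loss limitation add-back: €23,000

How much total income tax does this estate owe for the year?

€119,525

Regular income tax:
  €89,000 × 11% = €9,790
  €212,000 × 23% = €48,760
  €35,000 × 36% = €12,600
  €107,500 × 45% = €48,375
  → €119,525

Minimum tax:
  Adjusted income: €443,500 + €137,000 + €30,500 + €23,000 = €634,000
  Less exemption €56,000 → base €578,000
  €578,000 × 20% = €115,600

€119,525 > €115,600, so the regular income tax governs.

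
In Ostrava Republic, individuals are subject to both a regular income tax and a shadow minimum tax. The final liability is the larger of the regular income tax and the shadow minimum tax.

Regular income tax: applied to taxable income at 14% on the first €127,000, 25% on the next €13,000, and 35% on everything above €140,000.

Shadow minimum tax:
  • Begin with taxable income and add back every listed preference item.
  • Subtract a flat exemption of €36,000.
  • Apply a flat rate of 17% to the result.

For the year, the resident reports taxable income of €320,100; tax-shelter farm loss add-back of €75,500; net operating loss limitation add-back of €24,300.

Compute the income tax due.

Regular income tax:
  €127,000 × 14% = €17,780
  €13,000 × 25% = €3,250
  €180,100 × 35% = €63,035
  → €84,065

Shadow minimum tax:
  Adjusted income: €320,100 + €75,500 + €24,300 = €419,900
  Less exemption €36,000 → base €383,900
  €383,900 × 17% = €65,263

€84,065 > €65,263, so the regular income tax governs.

€84,065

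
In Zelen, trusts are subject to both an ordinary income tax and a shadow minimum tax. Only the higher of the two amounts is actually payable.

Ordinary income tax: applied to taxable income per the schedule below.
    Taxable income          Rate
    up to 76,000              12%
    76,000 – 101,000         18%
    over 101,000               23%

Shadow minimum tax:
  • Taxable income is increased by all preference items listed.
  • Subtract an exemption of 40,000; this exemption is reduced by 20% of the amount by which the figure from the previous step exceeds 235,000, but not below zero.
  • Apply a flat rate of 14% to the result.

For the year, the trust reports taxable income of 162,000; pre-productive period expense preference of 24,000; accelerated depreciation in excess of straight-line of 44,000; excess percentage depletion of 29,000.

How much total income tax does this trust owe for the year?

Ordinary income tax:
  76,000 × 12% = 9,120
  25,000 × 18% = 4,500
  61,000 × 23% = 14,030
  → 27,650

Shadow minimum tax:
  Adjusted income: 162,000 + 24,000 + 44,000 + 29,000 = 259,000
  Exemption: 40,000 − 20% × (259,000 − 235,000) = 40,000 − 4,800 = 35,200
  Base: 259,000 − 35,200 = 223,800
  223,800 × 14% = 31,332

31,332 > 27,650, so the shadow minimum tax is the binding amount.

31,332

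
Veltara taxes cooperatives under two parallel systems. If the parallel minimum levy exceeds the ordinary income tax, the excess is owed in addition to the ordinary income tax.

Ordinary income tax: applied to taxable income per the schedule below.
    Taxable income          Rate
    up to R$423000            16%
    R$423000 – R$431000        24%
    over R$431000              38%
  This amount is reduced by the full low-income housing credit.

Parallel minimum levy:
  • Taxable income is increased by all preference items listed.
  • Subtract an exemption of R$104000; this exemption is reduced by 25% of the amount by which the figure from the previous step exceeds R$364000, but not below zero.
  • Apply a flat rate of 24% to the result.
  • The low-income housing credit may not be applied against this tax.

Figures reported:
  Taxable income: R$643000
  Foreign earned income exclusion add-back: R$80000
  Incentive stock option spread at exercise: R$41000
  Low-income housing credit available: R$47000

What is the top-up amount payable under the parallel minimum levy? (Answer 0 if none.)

Ordinary income tax:
  R$423000 × 16% = R$67680
  R$8000 × 24% = R$1920
  R$212000 × 38% = R$80560
  → R$150160
  Less low-income housing credit R$47000 → R$103160

Parallel minimum levy:
  Adjusted income: R$643000 + R$80000 + R$41000 = R$764000
  Exemption: R$104000 − 25% × (R$764000 − R$364000) = R$104000 − R$100000 = R$4000
  Base: R$764000 − R$4000 = R$760000
  R$760000 × 24% = R$182400

Excess of parallel minimum levy over ordinary income tax: R$182400 − R$103160 = R$79240.

R$79240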